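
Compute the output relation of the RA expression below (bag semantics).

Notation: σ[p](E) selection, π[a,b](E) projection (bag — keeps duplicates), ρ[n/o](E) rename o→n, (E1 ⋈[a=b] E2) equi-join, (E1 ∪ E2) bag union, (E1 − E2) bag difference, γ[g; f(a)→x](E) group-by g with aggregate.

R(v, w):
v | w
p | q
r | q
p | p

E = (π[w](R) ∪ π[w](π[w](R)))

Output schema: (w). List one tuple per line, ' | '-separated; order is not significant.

Subexpression sizes:
  R → 3
  π[w](R) → 3
  R → 3
  π[w](R) → 3
  π[w](π[w](R)) → 3
  (π[w](R) ∪ π[w](π[w](R))) → 6

== RESULT ==
w
p
p
q
q
q
q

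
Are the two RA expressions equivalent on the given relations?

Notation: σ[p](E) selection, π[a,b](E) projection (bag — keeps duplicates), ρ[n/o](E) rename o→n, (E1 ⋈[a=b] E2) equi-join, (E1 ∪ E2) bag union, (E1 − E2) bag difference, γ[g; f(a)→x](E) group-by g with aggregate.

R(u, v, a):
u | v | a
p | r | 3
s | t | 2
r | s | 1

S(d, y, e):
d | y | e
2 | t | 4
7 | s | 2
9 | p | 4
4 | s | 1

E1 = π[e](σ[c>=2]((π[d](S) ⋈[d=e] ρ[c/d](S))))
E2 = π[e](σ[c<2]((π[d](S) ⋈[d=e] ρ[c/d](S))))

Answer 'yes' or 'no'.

E1 subexpression sizes:
  S → 4
  π[d](S) → 4
  S → 4
  ρ[c/d](S) → 4
  (π[d](S) ⋈[d=e] ρ[c/d](S)) → 3
  σ[c>=2]((π[d](S) ⋈[d=e] ρ[c/d](S))) → 3
  π[e](σ[c>=2]((π[d](S) ⋈[d=e] ρ[c/d](S)))) → 3
E2 subexpression sizes:
  S → 4
  π[d](S) → 4
  S → 4
  ρ[c/d](S) → 4
  (π[d](S) ⋈[d=e] ρ[c/d](S)) → 3
  σ[c<2]((π[d](S) ⋈[d=e] ρ[c/d](S))) → 0
  π[e](σ[c<2]((π[d](S) ⋈[d=e] ρ[c/d](S)))) → 0

E1 result:
e
2
4
4
E2 result:
e
(0 rows)
Witness: (2,) appears 1× in E1 but 0× in E2.

no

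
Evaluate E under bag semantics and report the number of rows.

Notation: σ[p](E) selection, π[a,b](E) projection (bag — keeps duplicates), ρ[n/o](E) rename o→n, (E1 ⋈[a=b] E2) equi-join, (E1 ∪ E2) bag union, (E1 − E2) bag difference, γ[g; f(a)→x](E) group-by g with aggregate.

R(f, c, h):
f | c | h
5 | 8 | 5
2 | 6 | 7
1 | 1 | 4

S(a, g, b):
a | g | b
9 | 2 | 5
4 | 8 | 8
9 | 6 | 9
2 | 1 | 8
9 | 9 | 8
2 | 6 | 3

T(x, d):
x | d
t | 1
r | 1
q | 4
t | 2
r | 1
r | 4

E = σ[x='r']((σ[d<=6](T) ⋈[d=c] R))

Subexpression sizes:
  T → 6
  σ[d<=6](T) → 6
  R → 3
  (σ[d<=6](T) ⋈[d=c] R) → 3
  σ[x='r']((σ[d<=6](T) ⋈[d=c] R)) → 2

|E| = 2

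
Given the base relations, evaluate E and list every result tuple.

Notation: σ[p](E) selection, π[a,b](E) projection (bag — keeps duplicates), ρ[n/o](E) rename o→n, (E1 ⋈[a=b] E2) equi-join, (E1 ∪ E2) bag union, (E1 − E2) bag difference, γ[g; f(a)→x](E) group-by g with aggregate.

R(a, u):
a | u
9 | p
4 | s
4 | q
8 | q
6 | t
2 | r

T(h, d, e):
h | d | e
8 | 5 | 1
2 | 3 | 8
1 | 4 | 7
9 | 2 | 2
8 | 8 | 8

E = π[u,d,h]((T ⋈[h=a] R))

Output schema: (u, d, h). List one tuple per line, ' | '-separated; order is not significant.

Stepwise |·|:
  T → 5
  R → 6
  (T ⋈[h=a] R) → 4
  π[u,d,h]((T ⋈[h=a] R)) → 4

== RESULT ==
u | d | h
p | 2 | 9
q | 5 | 8
q | 8 | 8
r | 3 | 2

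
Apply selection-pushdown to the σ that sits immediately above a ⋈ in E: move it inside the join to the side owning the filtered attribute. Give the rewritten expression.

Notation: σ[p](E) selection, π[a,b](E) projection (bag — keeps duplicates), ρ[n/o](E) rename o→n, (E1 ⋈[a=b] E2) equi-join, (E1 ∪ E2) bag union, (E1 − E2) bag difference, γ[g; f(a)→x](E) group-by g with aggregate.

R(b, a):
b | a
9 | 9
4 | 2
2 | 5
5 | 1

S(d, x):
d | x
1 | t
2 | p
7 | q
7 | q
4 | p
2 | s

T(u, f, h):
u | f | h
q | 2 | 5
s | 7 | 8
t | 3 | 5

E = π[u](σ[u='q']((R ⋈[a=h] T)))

σ filters on u, owned by the right side.
E' = π[u]((R ⋈[a=h] σ[u='q'](T)))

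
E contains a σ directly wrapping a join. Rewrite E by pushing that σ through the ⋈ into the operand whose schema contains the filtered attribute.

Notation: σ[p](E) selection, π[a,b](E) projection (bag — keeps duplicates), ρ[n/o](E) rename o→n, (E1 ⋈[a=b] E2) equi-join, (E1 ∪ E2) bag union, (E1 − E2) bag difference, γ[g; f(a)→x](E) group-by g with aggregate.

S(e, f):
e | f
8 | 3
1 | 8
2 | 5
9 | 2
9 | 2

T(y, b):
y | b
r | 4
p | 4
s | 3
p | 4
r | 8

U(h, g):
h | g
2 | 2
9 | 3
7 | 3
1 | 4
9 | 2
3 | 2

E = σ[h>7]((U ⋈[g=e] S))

σ filters on h, owned by the left side.
E' = (σ[h>7](U) ⋈[g=e] S)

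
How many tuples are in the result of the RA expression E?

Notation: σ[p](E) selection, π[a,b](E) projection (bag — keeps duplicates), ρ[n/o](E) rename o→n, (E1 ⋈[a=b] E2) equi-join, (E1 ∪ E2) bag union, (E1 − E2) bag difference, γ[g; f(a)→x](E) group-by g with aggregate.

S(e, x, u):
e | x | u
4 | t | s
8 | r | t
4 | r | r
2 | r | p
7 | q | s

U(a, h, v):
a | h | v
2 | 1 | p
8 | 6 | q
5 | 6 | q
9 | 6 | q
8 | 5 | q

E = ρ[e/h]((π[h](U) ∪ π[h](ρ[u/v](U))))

Stepwise |·|:
  U → 5
  π[h](U) → 5
  U → 5
  ρ[u/v](U) → 5
  π[h](ρ[u/v](U)) → 5
  (π[h](U) ∪ π[h](ρ[u/v](U))) → 10
  ρ[e/h]((π[h](U) ∪ π[h](ρ[u/v](U)))) → 10

|E| = 10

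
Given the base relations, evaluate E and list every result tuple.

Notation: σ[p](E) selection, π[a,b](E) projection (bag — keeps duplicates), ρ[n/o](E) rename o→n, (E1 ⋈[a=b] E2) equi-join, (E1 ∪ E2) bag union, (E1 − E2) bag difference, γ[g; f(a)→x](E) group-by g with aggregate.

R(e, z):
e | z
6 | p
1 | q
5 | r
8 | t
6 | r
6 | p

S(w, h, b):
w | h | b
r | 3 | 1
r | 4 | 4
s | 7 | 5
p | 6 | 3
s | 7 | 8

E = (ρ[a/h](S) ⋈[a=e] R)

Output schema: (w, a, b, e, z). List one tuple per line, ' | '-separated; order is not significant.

Subexpression sizes:
  S → 5
  ρ[a/h](S) → 5
  R → 6
  (ρ[a/h](S) ⋈[a=e] R) → 3

== RESULT ==
w | a | b | e | z
p | 6 | 3 | 6 | p
p | 6 | 3 | 6 | p
p | 6 | 3 | 6 | r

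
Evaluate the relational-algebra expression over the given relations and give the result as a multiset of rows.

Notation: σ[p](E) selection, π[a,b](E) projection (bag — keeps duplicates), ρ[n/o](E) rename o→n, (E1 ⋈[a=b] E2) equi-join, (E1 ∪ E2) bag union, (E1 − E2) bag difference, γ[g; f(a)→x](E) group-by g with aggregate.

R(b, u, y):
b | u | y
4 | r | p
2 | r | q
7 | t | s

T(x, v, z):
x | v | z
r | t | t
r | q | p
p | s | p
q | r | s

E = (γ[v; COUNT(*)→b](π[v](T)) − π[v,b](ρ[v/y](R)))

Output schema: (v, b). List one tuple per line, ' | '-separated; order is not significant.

Row counts bottom-up:
  T → 4
  π[v](T) → 4
  γ[v; COUNT(*)→b](π[v](T)) → 4
  R → 3
  ρ[v/y](R) → 3
  π[v,b](ρ[v/y](R)) → 3
  (γ[v; COUNT(*)→b](π[v](T)) − π[v,b](ρ[v/y](R))) → 4

== RESULT ==
v | b
q | 1
r | 1
s | 1
t | 1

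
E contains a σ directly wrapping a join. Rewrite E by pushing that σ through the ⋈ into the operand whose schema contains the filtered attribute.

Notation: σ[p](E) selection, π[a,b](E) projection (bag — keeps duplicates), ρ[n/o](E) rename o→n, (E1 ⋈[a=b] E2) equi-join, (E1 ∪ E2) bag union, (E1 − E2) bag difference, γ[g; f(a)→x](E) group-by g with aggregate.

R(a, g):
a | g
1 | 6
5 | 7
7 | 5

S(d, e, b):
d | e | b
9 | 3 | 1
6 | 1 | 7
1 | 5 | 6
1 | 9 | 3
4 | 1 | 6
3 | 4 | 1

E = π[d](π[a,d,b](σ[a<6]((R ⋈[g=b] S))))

σ filters on a, owned by the left side.
E' = π[d](π[a,d,b]((σ[a<6](R) ⋈[g=b] S)))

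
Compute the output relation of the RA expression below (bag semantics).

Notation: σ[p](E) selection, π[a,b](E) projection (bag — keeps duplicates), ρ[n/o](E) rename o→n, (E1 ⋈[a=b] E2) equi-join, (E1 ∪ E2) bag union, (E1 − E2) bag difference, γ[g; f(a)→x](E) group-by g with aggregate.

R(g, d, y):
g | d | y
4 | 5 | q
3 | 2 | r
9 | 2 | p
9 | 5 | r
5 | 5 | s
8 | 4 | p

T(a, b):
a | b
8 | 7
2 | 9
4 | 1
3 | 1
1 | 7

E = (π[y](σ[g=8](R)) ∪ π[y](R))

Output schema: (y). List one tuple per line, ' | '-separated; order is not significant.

Row counts bottom-up:
  R → 6
  σ[g=8](R) → 1
  π[y](σ[g=8](R)) → 1
  R → 6
  π[y](R) → 6
  (π[y](σ[g=8](R)) ∪ π[y](R)) → 7

== RESULT ==
y
p
p
p
q
r
r
s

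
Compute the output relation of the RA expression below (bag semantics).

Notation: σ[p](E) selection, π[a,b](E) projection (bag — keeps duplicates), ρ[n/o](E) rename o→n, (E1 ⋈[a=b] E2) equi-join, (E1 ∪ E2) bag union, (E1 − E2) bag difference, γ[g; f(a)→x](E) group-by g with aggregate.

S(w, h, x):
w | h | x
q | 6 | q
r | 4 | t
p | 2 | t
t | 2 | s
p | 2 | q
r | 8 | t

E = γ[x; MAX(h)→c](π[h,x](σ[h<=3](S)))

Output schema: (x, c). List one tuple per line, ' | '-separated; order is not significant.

Stepwise |·|:
  S → 6
  σ[h<=3](S) → 3
  π[h,x](σ[h<=3](S)) → 3
  γ[x; MAX(h)→c](π[h,x](σ[h<=3](S))) → 3

== RESULT ==
x | c
q | 2
s | 2
t | 2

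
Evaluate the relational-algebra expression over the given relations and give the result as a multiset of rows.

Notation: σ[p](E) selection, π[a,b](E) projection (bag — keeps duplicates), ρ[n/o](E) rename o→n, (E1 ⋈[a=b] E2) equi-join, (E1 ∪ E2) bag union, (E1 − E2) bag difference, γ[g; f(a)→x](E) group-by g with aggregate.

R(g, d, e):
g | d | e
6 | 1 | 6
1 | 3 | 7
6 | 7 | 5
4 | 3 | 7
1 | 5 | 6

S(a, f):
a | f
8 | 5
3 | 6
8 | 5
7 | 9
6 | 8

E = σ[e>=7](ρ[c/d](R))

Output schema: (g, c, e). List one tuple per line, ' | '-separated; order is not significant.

Per-node cardinality:
  R → 5
  ρ[c/d](R) → 5
  σ[e>=7](ρ[c/d](R)) → 2

== RESULT ==
g | c | e
1 | 3 | 7
4 | 3 | 7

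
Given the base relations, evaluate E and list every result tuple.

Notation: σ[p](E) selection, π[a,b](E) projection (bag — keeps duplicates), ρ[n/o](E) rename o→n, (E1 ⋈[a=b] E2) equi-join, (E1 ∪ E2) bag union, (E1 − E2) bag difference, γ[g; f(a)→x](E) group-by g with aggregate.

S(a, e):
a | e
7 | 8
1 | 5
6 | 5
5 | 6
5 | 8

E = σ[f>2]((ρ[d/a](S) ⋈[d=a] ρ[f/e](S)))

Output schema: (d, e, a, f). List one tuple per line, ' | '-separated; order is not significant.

Per-node cardinality:
  S → 5
  ρ[d/a](S) → 5
  S → 5
  ρ[f/e](S) → 5
  (ρ[d/a](S) ⋈[d=a] ρ[f/e](S)) → 7
  σ[f>2]((ρ[d/a](S) ⋈[d=a] ρ[f/e](S))) → 7

== RESULT ==
d | e | a | f
1 | 5 | 1 | 5
5 | 6 | 5 | 6
5 | 6 | 5 | 8
5 | 8 | 5 | 6
5 | 8 | 5 | 8
6 | 5 | 6 | 5
7 | 8 | 7 | 8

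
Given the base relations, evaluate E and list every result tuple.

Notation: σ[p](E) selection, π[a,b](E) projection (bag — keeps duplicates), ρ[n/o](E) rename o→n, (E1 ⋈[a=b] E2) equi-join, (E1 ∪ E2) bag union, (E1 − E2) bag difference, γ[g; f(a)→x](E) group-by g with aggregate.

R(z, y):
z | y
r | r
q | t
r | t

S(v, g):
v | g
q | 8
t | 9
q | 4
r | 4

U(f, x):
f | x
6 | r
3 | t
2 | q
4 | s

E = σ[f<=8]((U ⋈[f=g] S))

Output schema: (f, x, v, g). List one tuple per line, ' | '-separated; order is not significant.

Per-node cardinality:
  U → 4
  S → 4
  (U ⋈[f=g] S) → 2
  σ[f<=8]((U ⋈[f=g] S)) → 2

== RESULT ==
f | x | v | g
4 | s | q | 4
4 | s | r | 4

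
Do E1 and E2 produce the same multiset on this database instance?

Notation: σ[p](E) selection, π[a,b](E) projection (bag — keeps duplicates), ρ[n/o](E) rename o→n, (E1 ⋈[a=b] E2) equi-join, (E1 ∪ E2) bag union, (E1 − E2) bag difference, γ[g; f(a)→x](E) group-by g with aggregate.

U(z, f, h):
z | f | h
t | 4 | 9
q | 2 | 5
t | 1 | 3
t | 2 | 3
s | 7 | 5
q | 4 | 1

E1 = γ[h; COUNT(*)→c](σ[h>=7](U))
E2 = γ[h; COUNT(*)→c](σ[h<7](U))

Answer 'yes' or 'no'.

E1 row counts bottom-up:
  U → 6
  σ[h>=7](U) → 1
  γ[h; COUNT(*)→c](σ[h>=7](U)) → 1
E2 row counts bottom-up:
  U → 6
  σ[h<7](U) → 5
  γ[h; COUNT(*)→c](σ[h<7](U)) → 3

E1 result:
h | c
9 | 1
E2 result:
h | c
1 | 1
3 | 2
5 | 2
Witness: (1, 1) appears 0× in E1 but 1× in E2.

no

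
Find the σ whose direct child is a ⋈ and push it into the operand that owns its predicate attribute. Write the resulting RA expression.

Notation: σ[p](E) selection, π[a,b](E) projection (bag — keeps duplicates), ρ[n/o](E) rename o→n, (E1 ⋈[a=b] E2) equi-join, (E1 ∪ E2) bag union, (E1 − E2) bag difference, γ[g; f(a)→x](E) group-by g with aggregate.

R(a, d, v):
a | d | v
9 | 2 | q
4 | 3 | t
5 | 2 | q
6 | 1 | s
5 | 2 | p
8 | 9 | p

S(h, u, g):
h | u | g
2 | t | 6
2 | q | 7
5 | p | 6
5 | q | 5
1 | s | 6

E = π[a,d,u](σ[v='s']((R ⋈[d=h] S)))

σ filters on v, owned by the left side.
E' = π[a,d,u]((σ[v='s'](R) ⋈[d=h] S))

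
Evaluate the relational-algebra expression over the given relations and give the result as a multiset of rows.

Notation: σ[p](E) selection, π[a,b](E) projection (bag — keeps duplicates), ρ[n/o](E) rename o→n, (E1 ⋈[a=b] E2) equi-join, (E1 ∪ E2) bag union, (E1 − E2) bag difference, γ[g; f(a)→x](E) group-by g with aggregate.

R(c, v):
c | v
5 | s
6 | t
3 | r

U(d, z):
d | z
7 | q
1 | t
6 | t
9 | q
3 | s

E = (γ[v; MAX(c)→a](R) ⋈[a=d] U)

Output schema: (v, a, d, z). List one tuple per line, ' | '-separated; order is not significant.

Row counts bottom-up:
  R → 3
  γ[v; MAX(c)→a](R) → 3
  U → 5
  (γ[v; MAX(c)→a](R) ⋈[a=d] U) → 2

== RESULT ==
v | a | d | z
r | 3 | 3 | s
t | 6 | 6 | t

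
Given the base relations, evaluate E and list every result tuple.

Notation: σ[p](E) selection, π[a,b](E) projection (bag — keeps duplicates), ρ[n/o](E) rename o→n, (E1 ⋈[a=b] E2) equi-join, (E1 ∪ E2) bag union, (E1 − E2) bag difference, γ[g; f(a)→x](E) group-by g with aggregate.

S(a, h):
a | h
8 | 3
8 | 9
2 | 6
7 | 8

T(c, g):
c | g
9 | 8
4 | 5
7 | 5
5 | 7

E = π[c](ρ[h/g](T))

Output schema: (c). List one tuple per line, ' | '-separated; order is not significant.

Stepwise |·|:
  T → 4
  ρ[h/g](T) → 4
  π[c](ρ[h/g](T)) → 4

== RESULT ==
c
4
5
7
9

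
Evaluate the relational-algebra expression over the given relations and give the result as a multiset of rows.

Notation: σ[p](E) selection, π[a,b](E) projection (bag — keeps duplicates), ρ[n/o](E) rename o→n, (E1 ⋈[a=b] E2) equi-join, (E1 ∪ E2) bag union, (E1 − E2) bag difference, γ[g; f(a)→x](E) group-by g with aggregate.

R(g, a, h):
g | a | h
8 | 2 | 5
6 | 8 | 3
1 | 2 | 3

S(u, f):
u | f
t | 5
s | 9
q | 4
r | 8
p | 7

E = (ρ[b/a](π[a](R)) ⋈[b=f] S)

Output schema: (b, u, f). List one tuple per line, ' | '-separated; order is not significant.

Row counts bottom-up:
  R → 3
  π[a](R) → 3
  ρ[b/a](π[a](R)) → 3
  S → 5
  (ρ[b/a](π[a](R)) ⋈[b=f] S) → 1

== RESULT ==
b | u | f
8 | r | 8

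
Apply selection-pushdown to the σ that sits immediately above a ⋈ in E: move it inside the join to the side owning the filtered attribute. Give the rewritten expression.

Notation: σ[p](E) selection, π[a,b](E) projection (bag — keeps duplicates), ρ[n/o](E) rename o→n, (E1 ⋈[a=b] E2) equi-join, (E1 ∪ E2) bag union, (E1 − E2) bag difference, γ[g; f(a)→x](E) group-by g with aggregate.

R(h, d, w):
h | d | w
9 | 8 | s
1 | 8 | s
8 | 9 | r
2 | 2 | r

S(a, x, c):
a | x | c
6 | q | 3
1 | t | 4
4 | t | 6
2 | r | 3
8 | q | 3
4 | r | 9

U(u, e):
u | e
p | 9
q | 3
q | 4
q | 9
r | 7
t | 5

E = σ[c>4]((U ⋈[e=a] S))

σ filters on c, owned by the right side.
E' = (U ⋈[e=a] σ[c>4](S))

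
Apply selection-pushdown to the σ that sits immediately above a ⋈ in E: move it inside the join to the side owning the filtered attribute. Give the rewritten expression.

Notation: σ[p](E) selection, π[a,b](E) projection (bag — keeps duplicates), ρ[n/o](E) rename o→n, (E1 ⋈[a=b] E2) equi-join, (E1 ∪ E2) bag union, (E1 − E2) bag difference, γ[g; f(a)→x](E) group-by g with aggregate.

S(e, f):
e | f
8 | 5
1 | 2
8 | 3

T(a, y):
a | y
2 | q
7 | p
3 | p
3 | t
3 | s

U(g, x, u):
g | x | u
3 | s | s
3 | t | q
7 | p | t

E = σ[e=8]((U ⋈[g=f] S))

σ filters on e, owned by the right side.
E' = (U ⋈[g=f] σ[e=8](S))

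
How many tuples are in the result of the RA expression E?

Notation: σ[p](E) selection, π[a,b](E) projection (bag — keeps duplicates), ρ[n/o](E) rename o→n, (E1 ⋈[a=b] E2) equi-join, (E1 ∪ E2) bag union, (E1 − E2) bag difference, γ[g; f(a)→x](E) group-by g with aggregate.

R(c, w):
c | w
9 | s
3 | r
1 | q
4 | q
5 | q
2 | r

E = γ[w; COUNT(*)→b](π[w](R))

Per-node cardinality:
  R → 6
  π[w](R) → 6
  γ[w; COUNT(*)→b](π[w](R)) → 3

|E| = 3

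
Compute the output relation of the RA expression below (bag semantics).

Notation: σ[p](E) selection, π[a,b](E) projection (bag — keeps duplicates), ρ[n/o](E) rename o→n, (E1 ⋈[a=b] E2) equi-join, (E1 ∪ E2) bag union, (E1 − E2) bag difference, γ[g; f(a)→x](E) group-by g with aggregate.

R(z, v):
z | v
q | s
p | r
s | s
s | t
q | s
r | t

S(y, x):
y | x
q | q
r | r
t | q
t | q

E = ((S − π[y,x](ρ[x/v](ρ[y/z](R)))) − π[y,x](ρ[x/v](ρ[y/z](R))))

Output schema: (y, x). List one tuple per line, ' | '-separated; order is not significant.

Subexpression sizes:
  S → 4
  R → 6
  ρ[y/z](R) → 6
  ρ[x/v](ρ[y/z](R)) → 6
  π[y,x](ρ[x/v](ρ[y/z](R))) → 6
  (S − π[y,x](ρ[x/v](ρ[y/z](R)))) → 4
  R → 6
  ρ[y/z](R) → 6
  ρ[x/v](ρ[y/z](R)) → 6
  π[y,x](ρ[x/v](ρ[y/z](R))) → 6
  ((S − π[y,x](ρ[x/v](ρ[y/z](R)))) − π[y,x](ρ[x/v](ρ[y/z](R)))) → 4

== RESULT ==
y | x
q | q
r | r
t | q
t | q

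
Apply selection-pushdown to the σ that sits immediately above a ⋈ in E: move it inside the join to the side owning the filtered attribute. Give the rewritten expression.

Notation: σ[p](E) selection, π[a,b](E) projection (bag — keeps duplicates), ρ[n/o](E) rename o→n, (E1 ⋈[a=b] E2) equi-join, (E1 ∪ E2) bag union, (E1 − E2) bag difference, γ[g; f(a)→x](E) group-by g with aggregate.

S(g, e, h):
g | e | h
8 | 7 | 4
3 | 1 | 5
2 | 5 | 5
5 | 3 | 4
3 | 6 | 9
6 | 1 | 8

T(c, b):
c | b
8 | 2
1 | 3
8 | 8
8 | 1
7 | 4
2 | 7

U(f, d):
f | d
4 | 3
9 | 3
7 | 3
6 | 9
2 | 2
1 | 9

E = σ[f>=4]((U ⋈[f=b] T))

σ filters on f, owned by the left side.
E' = (σ[f>=4](U) ⋈[f=b] T)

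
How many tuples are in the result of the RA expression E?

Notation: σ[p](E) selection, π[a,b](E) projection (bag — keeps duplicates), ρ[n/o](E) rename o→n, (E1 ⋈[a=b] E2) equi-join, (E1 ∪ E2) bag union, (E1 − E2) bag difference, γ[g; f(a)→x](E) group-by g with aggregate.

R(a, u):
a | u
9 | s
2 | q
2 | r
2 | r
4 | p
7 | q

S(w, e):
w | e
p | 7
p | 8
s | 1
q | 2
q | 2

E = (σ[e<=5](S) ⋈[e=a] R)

Per-node cardinality:
  S → 5
  σ[e<=5](S) → 3
  R → 6
  (σ[e<=5](S) ⋈[e=a] R) → 6

|E| = 6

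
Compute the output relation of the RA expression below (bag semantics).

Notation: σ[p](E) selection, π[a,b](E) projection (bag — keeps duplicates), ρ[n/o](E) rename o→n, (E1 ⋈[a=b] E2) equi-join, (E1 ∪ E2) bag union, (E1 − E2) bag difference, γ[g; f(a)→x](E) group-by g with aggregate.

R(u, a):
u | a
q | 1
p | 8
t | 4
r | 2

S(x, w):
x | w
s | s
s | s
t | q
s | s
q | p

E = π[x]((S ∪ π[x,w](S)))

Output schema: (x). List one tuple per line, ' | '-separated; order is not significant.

Subexpression sizes:
  S → 5
  S → 5
  π[x,w](S) → 5
  (S ∪ π[x,w](S)) → 10
  π[x]((S ∪ π[x,w](S))) → 10

== RESULT ==
x
q
q
s
s
s
s
s
s
t
t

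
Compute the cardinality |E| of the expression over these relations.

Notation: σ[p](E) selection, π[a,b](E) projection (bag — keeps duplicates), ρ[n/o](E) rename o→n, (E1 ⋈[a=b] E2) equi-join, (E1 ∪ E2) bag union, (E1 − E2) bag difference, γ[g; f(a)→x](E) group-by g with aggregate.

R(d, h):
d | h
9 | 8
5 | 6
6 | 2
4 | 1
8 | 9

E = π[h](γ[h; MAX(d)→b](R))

Per-node cardinality:
  R → 5
  γ[h; MAX(d)→b](R) → 5
  π[h](γ[h; MAX(d)→b](R)) → 5

|E| = 5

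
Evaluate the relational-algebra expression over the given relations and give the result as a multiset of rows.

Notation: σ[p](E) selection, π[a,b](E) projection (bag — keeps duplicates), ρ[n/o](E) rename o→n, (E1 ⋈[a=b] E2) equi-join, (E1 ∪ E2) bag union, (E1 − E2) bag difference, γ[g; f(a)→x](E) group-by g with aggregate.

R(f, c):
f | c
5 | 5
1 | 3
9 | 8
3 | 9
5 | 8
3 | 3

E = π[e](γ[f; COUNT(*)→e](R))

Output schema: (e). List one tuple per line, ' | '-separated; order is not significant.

Per-node cardinality:
  R → 6
  γ[f; COUNT(*)→e](R) → 4
  π[e](γ[f; COUNT(*)→e](R)) → 4

== RESULT ==
e
1
1
2
2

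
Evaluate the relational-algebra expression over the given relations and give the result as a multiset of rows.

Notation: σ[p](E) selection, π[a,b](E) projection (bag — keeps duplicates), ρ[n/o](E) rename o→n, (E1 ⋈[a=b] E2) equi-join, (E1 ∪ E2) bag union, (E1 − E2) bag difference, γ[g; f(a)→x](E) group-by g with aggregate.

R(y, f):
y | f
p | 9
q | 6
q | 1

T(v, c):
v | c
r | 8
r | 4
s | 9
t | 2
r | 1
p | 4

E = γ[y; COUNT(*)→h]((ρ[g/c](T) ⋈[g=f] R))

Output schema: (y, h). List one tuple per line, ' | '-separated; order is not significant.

Subexpression sizes:
  T → 6
  ρ[g/c](T) → 6
  R → 3
  (ρ[g/c](T) ⋈[g=f] R) → 2
  γ[y; COUNT(*)→h]((ρ[g/c](T) ⋈[g=f] R)) → 2

== RESULT ==
y | h
p | 1
q | 1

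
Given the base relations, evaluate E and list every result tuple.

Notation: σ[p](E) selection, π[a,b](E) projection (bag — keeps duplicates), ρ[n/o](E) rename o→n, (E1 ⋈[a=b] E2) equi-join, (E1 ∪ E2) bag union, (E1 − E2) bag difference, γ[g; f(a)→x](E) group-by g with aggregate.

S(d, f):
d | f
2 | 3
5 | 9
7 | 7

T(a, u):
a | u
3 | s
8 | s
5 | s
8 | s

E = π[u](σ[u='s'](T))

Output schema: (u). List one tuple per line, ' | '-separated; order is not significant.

Per-node cardinality:
  T → 4
  σ[u='s'](T) → 4
  π[u](σ[u='s'](T)) → 4

== RESULT ==
u
s
s
s
s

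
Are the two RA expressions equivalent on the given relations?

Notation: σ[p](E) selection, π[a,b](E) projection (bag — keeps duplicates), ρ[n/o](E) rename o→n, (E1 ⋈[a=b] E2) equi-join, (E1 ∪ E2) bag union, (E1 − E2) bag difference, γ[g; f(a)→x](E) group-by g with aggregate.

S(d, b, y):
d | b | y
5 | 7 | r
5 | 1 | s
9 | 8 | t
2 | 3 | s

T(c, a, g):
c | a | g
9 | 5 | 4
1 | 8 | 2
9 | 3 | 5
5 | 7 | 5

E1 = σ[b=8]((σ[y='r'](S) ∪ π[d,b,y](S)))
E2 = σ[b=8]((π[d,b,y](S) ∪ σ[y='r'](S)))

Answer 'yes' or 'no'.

E1 row counts bottom-up:
  S → 4
  σ[y='r'](S) → 1
  S → 4
  π[d,b,y](S) → 4
  (σ[y='r'](S) ∪ π[d,b,y](S)) → 5
  σ[b=8]((σ[y='r'](S) ∪ π[d,b,y](S))) → 1
E2 row counts bottom-up:
  S → 4
  π[d,b,y](S) → 4
  S → 4
  σ[y='r'](S) → 1
  (π[d,b,y](S) ∪ σ[y='r'](S)) → 5
  σ[b=8]((π[d,b,y](S) ∪ σ[y='r'](S))) → 1

E1 and E2 produce the same multiset:
d | b | y
9 | 8 | t

yes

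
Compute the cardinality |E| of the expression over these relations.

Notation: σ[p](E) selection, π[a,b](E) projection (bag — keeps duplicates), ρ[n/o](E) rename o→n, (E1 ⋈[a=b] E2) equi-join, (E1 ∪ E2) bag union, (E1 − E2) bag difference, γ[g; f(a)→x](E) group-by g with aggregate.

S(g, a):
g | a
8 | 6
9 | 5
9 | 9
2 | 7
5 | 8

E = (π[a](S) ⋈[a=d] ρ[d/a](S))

Subexpression sizes:
  S → 5
  π[a](S) → 5
  S → 5
  ρ[d/a](S) → 5
  (π[a](S) ⋈[a=d] ρ[d/a](S)) → 5

|E| = 5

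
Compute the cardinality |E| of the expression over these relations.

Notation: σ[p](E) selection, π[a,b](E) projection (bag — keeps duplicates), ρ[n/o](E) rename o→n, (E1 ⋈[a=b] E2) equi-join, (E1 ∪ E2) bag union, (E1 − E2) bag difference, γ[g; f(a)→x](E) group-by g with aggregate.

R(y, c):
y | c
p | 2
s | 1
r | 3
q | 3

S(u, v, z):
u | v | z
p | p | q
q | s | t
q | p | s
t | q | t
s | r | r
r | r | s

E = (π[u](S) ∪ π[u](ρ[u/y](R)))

Stepwise |·|:
  S → 6
  π[u](S) → 6
  R → 4
  ρ[u/y](R) → 4
  π[u](ρ[u/y](R)) → 4
  (π[u](S) ∪ π[u](ρ[u/y](R))) → 10

|E| = 10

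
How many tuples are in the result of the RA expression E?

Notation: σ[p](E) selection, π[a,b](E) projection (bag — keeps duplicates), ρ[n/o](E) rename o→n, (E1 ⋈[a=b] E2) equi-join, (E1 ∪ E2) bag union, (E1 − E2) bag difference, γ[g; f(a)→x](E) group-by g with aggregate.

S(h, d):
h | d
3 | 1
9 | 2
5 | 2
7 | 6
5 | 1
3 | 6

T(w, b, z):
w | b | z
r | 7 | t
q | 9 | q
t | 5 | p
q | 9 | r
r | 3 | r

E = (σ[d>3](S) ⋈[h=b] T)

Stepwise |·|:
  S → 6
  σ[d>3](S) → 2
  T → 5
  (σ[d>3](S) ⋈[h=b] T) → 2

|E| = 2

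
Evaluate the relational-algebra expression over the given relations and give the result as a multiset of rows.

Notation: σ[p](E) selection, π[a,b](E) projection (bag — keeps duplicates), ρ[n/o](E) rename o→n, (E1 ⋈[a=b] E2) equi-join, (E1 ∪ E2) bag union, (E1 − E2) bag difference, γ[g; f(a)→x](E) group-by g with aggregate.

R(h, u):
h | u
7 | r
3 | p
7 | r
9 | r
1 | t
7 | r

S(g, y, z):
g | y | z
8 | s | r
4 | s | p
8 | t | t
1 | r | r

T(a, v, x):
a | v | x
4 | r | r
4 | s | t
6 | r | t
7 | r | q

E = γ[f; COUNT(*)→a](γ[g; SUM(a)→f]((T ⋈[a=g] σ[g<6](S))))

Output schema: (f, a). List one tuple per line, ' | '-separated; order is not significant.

Subexpression sizes:
  T → 4
  S → 4
  σ[g<6](S) → 2
  (T ⋈[a=g] σ[g<6](S)) → 2
  γ[g; SUM(a)→f]((T ⋈[a=g] σ[g<6](S))) → 1
  γ[f; COUNT(*)→a](γ[g; SUM(a)→f]((T ⋈[a=g] σ[g<6](S)))) → 1

== RESULT ==
f | a
8 | 1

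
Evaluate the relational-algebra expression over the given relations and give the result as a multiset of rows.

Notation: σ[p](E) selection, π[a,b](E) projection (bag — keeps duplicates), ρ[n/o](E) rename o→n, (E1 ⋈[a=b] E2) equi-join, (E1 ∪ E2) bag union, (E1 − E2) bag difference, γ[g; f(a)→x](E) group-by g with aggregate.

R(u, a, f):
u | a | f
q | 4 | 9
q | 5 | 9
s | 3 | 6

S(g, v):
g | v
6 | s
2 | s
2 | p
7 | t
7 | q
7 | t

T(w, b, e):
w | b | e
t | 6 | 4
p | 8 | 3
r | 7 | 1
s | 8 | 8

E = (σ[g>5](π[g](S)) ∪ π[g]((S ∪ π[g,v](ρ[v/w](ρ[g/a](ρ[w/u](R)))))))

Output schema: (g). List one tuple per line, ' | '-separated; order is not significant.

Row counts bottom-up:
  S → 6
  π[g](S) → 6
  σ[g>5](π[g](S)) → 4
  S → 6
  R → 3
  ρ[w/u](R) → 3
  ρ[g/a](ρ[w/u](R)) → 3
  ρ[v/w](ρ[g/a](ρ[w/u](R))) → 3
  π[g,v](ρ[v/w](ρ[g/a](ρ[w/u](R)))) → 3
  (S ∪ π[g,v](ρ[v/w](ρ[g/a](ρ[w/u](R))))) → 9
  π[g]((S ∪ π[g,v](ρ[v/w](ρ[g/a](ρ[w/u](R)))))) → 9
  (σ[g>5](π[g](S)) ∪ π[g]((S ∪ π[g,v](ρ[v/w](ρ[g/a](ρ[w/u](R))))))) → 13

== RESULT ==
g
2
2
3
4
5
6
6
7
7
7
7
7
7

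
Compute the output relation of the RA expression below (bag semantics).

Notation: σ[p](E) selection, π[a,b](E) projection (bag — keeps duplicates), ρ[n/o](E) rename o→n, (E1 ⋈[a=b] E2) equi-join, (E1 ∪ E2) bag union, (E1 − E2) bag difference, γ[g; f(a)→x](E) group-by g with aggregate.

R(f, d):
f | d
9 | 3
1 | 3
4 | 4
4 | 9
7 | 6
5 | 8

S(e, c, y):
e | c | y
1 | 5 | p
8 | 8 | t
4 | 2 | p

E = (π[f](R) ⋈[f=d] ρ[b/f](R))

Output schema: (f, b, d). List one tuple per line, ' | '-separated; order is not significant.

Row counts bottom-up:
  R → 6
  π[f](R) → 6
  R → 6
  ρ[b/f](R) → 6
  (π[f](R) ⋈[f=d] ρ[b/f](R)) → 3

== RESULT ==
f | b | d
4 | 4 | 4
4 | 4 | 4
9 | 4 | 9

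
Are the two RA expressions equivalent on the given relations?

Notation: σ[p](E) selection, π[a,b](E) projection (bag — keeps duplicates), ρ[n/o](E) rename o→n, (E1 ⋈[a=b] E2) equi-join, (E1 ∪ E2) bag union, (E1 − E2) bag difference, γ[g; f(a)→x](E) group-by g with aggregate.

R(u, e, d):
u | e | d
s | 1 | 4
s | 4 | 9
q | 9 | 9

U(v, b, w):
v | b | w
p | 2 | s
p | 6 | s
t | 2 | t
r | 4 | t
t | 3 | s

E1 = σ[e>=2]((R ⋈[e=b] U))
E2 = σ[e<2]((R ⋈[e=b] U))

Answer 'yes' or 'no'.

E1 stepwise |·|:
  R → 3
  U → 5
  (R ⋈[e=b] U) → 1
  σ[e>=2]((R ⋈[e=b] U)) → 1
E2 stepwise |·|:
  R → 3
  U → 5
  (R ⋈[e=b] U) → 1
  σ[e<2]((R ⋈[e=b] U)) → 0

E1 result:
u | e | d | v | b | w
s | 4 | 9 | r | 4 | t
E2 result:
u | e | d | v | b | w
(0 rows)
Witness: ('s', 4, 9, 'r', 4, 't') appears 1× in E1 but 0× in E2.

no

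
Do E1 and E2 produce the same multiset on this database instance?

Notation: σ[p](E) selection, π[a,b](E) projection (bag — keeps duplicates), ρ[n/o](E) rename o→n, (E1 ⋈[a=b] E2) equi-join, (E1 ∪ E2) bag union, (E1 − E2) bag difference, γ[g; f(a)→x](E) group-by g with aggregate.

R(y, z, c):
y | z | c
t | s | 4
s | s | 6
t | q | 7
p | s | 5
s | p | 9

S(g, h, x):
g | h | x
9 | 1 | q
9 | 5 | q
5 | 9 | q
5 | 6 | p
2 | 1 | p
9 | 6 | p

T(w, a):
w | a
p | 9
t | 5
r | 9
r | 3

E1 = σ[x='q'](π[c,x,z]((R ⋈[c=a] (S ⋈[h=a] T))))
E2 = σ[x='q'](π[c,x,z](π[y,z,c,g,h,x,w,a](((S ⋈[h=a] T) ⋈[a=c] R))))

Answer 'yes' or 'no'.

E1 stepwise |·|:
  R → 5
  S → 6
  T → 4
  (S ⋈[h=a] T) → 3
  (R ⋈[c=a] (S ⋈[h=a] T)) → 3
  π[c,x,z]((R ⋈[c=a] (S ⋈[h=a] T))) → 3
  σ[x='q'](π[c,x,z]((R ⋈[c=a] (S ⋈[h=a] T)))) → 3
E2 stepwise |·|:
  S → 6
  T → 4
  (S ⋈[h=a] T) → 3
  R → 5
  ((S ⋈[h=a] T) ⋈[a=c] R) → 3
  π[y,z,c,g,h,x,w,a](((S ⋈[h=a] T) ⋈[a=c] R)) → 3
  π[c,x,z](π[y,z,c,g,h,x,w,a](((S ⋈[h=a] T) ⋈[a=c] R))) → 3
  σ[x='q'](π[c,x,z](π[y,z,c,g,h,x,w,a](((S ⋈[h=a] T) ⋈[a=c] R)))) → 3

E1 and E2 produce the same multiset:
c | x | z
5 | q | s
9 | q | p
9 | q | p

yes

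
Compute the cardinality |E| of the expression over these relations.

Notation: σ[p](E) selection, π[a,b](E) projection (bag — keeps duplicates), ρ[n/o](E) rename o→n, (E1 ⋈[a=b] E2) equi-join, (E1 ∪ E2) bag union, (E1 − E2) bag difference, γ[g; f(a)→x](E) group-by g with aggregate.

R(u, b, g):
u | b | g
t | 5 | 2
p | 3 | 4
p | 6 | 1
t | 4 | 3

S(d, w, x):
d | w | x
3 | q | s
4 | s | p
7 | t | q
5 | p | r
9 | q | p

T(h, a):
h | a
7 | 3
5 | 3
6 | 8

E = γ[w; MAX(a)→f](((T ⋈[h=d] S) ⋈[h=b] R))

Stepwise |·|:
  T → 3
  S → 5
  (T ⋈[h=d] S) → 2
  R → 4
  ((T ⋈[h=d] S) ⋈[h=b] R) → 1
  γ[w; MAX(a)→f](((T ⋈[h=d] S) ⋈[h=b] R)) → 1

|E| = 1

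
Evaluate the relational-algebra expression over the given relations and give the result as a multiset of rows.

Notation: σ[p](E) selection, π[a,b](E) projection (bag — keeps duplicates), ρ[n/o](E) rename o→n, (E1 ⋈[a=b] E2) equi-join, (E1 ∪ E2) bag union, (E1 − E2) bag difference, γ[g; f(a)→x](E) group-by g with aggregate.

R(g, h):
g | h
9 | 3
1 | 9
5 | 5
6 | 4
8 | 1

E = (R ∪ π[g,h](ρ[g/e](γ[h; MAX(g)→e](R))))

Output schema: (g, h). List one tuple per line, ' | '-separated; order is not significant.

Subexpression sizes:
  R → 5
  R → 5
  γ[h; MAX(g)→e](R) → 5
  ρ[g/e](γ[h; MAX(g)→e](R)) → 5
  π[g,h](ρ[g/e](γ[h; MAX(g)→e](R))) → 5
  (R ∪ π[g,h](ρ[g/e](γ[h; MAX(g)→e](R)))) → 10

== RESULT ==
g | h
1 | 9
1 | 9
5 | 5
5 | 5
6 | 4
6 | 4
8 | 1
8 | 1
9 | 3
9 | 3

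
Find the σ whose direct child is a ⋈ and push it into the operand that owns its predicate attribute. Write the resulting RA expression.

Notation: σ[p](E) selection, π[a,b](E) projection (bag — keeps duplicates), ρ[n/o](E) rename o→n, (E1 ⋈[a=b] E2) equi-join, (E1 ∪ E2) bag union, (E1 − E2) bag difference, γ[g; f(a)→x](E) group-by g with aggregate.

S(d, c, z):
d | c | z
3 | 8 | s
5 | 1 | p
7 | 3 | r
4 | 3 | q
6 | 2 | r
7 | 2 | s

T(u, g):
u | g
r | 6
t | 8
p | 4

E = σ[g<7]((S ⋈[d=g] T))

σ filters on g, owned by the right side.
E' = (S ⋈[d=g] σ[g<7](T))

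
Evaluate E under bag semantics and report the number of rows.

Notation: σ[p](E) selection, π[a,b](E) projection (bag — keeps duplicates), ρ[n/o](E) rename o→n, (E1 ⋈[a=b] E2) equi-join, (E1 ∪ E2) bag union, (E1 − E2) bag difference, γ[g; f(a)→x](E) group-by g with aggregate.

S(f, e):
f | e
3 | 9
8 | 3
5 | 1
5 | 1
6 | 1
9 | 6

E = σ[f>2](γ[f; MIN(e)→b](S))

Row counts bottom-up:
  S → 6
  γ[f; MIN(e)→b](S) → 5
  σ[f>2](γ[f; MIN(e)→b](S)) → 5

|E| = 5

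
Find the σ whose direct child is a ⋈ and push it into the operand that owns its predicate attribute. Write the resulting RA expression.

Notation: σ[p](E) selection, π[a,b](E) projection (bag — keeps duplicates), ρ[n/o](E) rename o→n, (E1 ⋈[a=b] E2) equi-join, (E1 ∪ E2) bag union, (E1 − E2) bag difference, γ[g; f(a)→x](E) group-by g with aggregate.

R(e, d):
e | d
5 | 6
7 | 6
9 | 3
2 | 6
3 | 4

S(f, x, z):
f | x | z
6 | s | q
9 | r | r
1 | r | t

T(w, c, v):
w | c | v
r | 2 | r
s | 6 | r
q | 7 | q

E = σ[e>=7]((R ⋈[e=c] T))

σ filters on e, owned by the left side.
E' = (σ[e>=7](R) ⋈[e=c] T)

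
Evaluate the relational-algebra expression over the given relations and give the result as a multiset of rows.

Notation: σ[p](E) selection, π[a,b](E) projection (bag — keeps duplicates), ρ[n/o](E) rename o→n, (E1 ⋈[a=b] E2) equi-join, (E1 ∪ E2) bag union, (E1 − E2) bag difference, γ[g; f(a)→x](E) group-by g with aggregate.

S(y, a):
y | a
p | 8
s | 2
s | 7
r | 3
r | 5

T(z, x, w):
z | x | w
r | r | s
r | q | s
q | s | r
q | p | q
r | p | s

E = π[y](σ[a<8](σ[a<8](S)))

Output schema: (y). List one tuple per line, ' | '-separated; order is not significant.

Subexpression sizes:
  S → 5
  σ[a<8](S) → 4
  σ[a<8](σ[a<8](S)) → 4
  π[y](σ[a<8](σ[a<8](S))) → 4

== RESULT ==
y
r
r
s
s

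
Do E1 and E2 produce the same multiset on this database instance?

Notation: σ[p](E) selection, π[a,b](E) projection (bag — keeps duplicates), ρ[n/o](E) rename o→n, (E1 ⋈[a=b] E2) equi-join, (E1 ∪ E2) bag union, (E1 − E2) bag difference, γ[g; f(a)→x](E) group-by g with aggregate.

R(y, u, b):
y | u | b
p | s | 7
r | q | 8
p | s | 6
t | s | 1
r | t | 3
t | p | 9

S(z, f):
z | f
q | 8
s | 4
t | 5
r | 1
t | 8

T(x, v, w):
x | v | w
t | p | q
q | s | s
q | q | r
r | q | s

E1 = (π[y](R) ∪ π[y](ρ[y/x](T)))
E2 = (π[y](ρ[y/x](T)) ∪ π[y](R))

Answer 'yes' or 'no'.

E1 subexpression sizes:
  R → 6
  π[y](R) → 6
  T → 4
  ρ[y/x](T) → 4
  π[y](ρ[y/x](T)) → 4
  (π[y](R) ∪ π[y](ρ[y/x](T))) → 10
E2 subexpression sizes:
  T → 4
  ρ[y/x](T) → 4
  π[y](ρ[y/x](T)) → 4
  R → 6
  π[y](R) → 6
  (π[y](ρ[y/x](T)) ∪ π[y](R)) → 10

E1 and E2 produce the same multiset:
y
p
p
q
q
r
r
r
t
t
t

yes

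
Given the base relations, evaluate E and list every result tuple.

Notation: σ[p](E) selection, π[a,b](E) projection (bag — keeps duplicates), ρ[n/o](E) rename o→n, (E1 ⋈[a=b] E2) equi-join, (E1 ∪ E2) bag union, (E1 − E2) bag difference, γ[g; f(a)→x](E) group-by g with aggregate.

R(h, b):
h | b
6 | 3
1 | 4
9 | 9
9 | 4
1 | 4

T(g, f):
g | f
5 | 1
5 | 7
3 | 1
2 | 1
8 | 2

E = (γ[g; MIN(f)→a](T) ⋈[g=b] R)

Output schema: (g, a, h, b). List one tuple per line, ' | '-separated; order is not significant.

Per-node cardinality:
  T → 5
  γ[g; MIN(f)→a](T) → 4
  R → 5
  (γ[g; MIN(f)→a](T) ⋈[g=b] R) → 1

== RESULT ==
g | a | h | b
3 | 1 | 6 | 3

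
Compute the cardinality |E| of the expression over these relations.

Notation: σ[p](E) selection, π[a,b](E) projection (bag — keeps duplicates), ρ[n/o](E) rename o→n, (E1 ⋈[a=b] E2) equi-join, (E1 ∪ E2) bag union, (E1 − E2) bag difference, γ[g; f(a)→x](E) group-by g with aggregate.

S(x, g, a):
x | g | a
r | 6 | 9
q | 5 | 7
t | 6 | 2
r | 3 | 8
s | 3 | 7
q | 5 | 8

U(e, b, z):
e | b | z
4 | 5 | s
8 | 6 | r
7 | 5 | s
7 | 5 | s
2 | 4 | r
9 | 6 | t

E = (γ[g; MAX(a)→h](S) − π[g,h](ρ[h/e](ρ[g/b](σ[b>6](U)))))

Row counts bottom-up:
  S → 6
  γ[g; MAX(a)→h](S) → 3
  U → 6
  σ[b>6](U) → 0
  ρ[g/b](σ[b>6](U)) → 0
  ρ[h/e](ρ[g/b](σ[b>6](U))) → 0
  π[g,h](ρ[h/e](ρ[g/b](σ[b>6](U)))) → 0
  (γ[g; MAX(a)→h](S) − π[g,h](ρ[h/e](ρ[g/b](σ[b>6](U))))) → 3

|E| = 3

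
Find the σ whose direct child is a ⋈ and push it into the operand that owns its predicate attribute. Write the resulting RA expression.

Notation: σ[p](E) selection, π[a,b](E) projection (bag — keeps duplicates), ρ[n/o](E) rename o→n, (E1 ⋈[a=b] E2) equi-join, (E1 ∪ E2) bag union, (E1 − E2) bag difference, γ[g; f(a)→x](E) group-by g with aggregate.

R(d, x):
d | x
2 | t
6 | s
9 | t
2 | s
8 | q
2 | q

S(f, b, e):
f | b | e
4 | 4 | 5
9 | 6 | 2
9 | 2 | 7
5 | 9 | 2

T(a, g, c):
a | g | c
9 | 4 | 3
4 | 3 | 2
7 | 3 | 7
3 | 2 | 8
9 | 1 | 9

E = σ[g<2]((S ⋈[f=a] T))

σ filters on g, owned by the right side.
E' = (S ⋈[f=a] σ[g<2](T))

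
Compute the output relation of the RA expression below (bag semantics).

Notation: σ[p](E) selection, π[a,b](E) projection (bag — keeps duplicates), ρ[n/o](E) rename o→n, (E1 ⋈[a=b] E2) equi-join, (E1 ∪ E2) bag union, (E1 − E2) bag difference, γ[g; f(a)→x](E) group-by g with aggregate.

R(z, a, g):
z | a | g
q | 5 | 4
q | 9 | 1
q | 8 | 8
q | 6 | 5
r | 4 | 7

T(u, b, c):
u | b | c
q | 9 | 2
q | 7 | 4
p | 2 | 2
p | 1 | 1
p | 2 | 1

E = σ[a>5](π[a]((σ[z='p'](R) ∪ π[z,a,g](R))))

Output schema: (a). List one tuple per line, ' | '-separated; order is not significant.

Row counts bottom-up:
  R → 5
  σ[z='p'](R) → 0
  R → 5
  π[z,a,g](R) → 5
  (σ[z='p'](R) ∪ π[z,a,g](R)) → 5
  π[a]((σ[z='p'](R) ∪ π[z,a,g](R))) → 5
  σ[a>5](π[a]((σ[z='p'](R) ∪ π[z,a,g](R)))) → 3

== RESULT ==
a
6
8
9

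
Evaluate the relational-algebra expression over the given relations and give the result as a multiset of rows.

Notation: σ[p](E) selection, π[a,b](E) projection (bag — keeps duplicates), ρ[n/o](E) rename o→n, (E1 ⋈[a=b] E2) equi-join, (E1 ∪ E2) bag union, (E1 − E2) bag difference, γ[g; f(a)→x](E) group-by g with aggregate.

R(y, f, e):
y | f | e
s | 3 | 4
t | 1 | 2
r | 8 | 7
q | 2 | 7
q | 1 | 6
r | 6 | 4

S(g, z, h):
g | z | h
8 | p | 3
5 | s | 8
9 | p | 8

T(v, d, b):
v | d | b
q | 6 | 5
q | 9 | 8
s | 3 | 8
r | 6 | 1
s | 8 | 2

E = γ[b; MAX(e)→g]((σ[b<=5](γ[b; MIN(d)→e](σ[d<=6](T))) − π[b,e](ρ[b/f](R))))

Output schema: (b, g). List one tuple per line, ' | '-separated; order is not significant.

Row counts bottom-up:
  T → 5
  σ[d<=6](T) → 3
  γ[b; MIN(d)→e](σ[d<=6](T)) → 3
  σ[b<=5](γ[b; MIN(d)→e](σ[d<=6](T))) → 2
  R → 6
  ρ[b/f](R) → 6
  π[b,e](ρ[b/f](R)) → 6
  (σ[b<=5](γ[b; MIN(d)→e](σ[d<=6](T))) − π[b,e](ρ[b/f](R))) → 1
  γ[b; MAX(e)→g]((σ[b<=5](γ[b; MIN(d)→e](σ[d<=6](T))) − π[b,e](ρ[b/f](R)))) → 1

== RESULT ==
b | g
5 | 6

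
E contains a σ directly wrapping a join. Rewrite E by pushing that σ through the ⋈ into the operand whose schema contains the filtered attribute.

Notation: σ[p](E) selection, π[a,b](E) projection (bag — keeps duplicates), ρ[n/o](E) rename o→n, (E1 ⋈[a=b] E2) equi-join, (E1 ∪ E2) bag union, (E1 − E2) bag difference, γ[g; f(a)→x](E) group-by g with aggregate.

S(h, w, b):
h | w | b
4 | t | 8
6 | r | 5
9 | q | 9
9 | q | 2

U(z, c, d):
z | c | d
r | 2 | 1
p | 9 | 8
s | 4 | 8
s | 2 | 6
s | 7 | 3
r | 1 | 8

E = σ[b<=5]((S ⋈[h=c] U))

σ filters on b, owned by the left side.
E' = (σ[b<=5](S) ⋈[h=c] U)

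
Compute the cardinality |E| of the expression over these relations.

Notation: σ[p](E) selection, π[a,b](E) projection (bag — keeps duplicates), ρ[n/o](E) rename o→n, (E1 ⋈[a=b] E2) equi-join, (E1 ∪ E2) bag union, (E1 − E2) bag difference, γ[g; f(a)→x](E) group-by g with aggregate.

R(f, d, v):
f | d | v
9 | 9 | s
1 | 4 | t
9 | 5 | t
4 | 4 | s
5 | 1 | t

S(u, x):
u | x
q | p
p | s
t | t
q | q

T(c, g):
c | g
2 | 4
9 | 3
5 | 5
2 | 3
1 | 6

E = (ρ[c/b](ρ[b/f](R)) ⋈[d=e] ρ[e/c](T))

Per-node cardinality:
  R → 5
  ρ[b/f](R) → 5
  ρ[c/b](ρ[b/f](R)) → 5
  T → 5
  ρ[e/c](T) → 5
  (ρ[c/b](ρ[b/f](R)) ⋈[d=e] ρ[e/c](T)) → 3

|E| = 3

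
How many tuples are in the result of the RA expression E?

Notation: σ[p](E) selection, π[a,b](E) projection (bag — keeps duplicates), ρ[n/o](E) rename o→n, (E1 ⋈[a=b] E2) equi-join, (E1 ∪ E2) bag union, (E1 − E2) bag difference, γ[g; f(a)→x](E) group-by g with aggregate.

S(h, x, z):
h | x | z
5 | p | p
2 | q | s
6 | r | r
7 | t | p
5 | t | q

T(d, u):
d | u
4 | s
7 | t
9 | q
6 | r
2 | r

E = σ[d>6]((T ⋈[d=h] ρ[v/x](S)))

Stepwise |·|:
  T → 5
  S → 5
  ρ[v/x](S) → 5
  (T ⋈[d=h] ρ[v/x](S)) → 3
  σ[d>6]((T ⋈[d=h] ρ[v/x](S))) → 1

|E| = 1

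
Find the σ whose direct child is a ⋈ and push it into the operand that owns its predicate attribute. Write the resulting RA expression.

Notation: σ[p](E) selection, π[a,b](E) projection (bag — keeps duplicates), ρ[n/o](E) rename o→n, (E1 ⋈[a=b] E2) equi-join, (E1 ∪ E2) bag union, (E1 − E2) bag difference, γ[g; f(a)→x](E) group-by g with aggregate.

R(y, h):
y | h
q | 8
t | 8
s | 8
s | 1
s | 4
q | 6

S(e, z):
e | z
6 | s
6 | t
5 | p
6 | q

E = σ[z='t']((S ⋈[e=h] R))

σ filters on z, owned by the left side.
E' = (σ[z='t'](S) ⋈[e=h] R)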